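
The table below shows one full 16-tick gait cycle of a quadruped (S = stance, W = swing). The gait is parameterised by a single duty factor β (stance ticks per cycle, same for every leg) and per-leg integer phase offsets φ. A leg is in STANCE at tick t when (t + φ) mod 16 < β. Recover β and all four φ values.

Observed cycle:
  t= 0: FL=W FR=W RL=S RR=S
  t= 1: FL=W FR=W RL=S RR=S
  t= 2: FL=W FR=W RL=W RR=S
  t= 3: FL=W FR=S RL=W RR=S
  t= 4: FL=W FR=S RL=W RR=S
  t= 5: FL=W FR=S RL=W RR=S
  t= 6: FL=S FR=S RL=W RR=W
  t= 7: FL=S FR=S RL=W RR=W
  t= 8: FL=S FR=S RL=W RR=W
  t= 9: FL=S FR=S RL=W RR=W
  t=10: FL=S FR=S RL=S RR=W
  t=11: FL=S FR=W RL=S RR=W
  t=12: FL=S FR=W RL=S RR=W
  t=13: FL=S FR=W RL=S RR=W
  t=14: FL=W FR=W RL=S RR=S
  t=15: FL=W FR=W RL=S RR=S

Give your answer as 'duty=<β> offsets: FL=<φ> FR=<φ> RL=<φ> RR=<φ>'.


duty β = stance ticks per leg = 8
FL: stance ticks = 8; W→S at t=6 → φ=10
FR: stance ticks = 8; W→S at t=3 → φ=13
RL: stance ticks = 8; W→S at t=10 → φ=6
RR: stance ticks = 8; W→S at t=14 → φ=2

duty=8 offsets: FL=10 FR=13 RL=6 RR=2


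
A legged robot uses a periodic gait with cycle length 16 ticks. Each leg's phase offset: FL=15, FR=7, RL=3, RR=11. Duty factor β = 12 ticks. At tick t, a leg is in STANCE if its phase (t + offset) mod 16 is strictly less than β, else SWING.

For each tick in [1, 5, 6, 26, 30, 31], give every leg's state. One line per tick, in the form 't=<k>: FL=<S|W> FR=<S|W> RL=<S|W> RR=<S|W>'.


t=1: FL=S FR=S RL=S RR=W
t=5: FL=S FR=W RL=S RR=S
t=6: FL=S FR=W RL=S RR=S
t=26: FL=S FR=S RL=W RR=S
t=30: FL=W FR=S RL=S RR=S
t=31: FL=W FR=S RL=S RR=S

t=1: phase=(0,8,4,12) vs β=12 → FL=S FR=S RL=S RR=W
t=5: phase=(4,12,8,0) vs β=12 → FL=S FR=W RL=S RR=S
t=6: phase=(5,13,9,1) vs β=12 → FL=S FR=W RL=S RR=S
t=26: phase=(9,1,13,5) vs β=12 → FL=S FR=S RL=W RR=S
t=30: phase=(13,5,1,9) vs β=12 → FL=W FR=S RL=S RR=S
t=31: phase=(14,6,2,10) vs β=12 → FL=W FR=S RL=S RR=S


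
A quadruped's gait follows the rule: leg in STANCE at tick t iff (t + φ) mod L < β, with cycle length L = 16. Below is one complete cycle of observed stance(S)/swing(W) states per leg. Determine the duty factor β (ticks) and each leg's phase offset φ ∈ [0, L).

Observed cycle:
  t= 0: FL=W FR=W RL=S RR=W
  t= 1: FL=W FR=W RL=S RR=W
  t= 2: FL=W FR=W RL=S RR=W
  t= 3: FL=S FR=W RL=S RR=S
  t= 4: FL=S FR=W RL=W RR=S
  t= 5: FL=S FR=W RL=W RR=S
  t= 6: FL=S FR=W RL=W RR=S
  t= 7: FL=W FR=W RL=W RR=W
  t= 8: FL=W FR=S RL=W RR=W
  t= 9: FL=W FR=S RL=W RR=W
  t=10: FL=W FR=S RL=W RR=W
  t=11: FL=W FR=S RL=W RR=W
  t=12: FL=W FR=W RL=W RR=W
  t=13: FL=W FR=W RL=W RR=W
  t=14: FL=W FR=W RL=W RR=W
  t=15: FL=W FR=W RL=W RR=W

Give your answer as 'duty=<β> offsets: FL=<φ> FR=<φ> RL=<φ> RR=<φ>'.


duty=4 offsets: FL=13 FR=8 RL=0 RR=13

duty β = stance ticks per leg = 4
FL: stance ticks = 4; W→S at t=3 → φ=13
FR: stance ticks = 4; W→S at t=8 → φ=8
RL: stance ticks = 4; W→S at t=0 → φ=0
RR: stance ticks = 4; W→S at t=3 → φ=13


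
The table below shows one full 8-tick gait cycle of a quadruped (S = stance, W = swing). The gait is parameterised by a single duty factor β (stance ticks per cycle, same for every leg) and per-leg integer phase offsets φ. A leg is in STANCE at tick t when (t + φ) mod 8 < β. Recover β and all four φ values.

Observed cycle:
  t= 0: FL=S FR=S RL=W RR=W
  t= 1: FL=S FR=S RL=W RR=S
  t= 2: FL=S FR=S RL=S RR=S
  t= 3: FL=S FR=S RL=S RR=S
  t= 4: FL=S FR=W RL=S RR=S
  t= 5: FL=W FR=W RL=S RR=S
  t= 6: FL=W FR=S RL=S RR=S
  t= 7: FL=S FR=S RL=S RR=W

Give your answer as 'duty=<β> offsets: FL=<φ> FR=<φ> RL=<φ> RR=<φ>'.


duty=6 offsets: FL=1 FR=2 RL=6 RR=7

duty β = stance ticks per leg = 6
FL: stance ticks = 6; W→S at t=7 → φ=1
FR: stance ticks = 6; W→S at t=6 → φ=2
RL: stance ticks = 6; W→S at t=2 → φ=6
RR: stance ticks = 6; W→S at t=1 → φ=7


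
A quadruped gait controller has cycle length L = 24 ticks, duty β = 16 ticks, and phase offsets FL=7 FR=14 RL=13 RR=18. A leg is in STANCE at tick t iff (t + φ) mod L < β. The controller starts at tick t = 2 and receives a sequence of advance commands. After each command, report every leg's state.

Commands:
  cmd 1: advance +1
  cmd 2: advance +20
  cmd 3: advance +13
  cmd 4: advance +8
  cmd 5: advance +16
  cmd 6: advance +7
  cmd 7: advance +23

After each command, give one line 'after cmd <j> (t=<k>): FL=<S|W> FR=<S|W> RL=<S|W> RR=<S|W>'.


start t=2: FL=S FR=W RL=S RR=W
cmd 1: advance +1 → t=3, phase=(10,17,16,21) → FL=S FR=W RL=W RR=W
cmd 2: advance +20 → t=23, phase=(6,13,12,17) → FL=S FR=S RL=S RR=W
cmd 3: advance +13 → t=36, phase=(19,2,1,6) → FL=W FR=S RL=S RR=S
cmd 4: advance +8 → t=44, phase=(3,10,9,14) → FL=S FR=S RL=S RR=S
cmd 5: advance +16 → t=60, phase=(19,2,1,6) → FL=W FR=S RL=S RR=S
cmd 6: advance +7 → t=67, phase=(2,9,8,13) → FL=S FR=S RL=S RR=S
cmd 7: advance +23 → t=90, phase=(1,8,7,12) → FL=S FR=S RL=S RR=S

after cmd 1 (t=3): FL=S FR=W RL=W RR=W
after cmd 2 (t=23): FL=S FR=S RL=S RR=W
after cmd 3 (t=36): FL=W FR=S RL=S RR=S
after cmd 4 (t=44): FL=S FR=S RL=S RR=S
after cmd 5 (t=60): FL=W FR=S RL=S RR=S
after cmd 6 (t=67): FL=S FR=S RL=S RR=S
after cmd 7 (t=90): FL=S FR=S RL=S RR=S


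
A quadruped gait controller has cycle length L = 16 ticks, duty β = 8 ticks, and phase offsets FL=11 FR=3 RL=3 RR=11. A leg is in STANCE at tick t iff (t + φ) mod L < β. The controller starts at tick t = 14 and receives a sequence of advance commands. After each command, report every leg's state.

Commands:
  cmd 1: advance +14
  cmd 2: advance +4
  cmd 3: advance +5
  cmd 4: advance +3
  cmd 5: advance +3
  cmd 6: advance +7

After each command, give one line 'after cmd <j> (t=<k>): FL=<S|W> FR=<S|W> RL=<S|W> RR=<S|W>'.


start t=14: FL=W FR=S RL=S RR=W
cmd 1: advance +14 → t=28, phase=(7,15,15,7) → FL=S FR=W RL=W RR=S
cmd 2: advance +4 → t=32, phase=(11,3,3,11) → FL=W FR=S RL=S RR=W
cmd 3: advance +5 → t=37, phase=(0,8,8,0) → FL=S FR=W RL=W RR=S
cmd 4: advance +3 → t=40, phase=(3,11,11,3) → FL=S FR=W RL=W RR=S
cmd 5: advance +3 → t=43, phase=(6,14,14,6) → FL=S FR=W RL=W RR=S
cmd 6: advance +7 → t=50, phase=(13,5,5,13) → FL=W FR=S RL=S RR=W

after cmd 1 (t=28): FL=S FR=W RL=W RR=S
after cmd 2 (t=32): FL=W FR=S RL=S RR=W
after cmd 3 (t=37): FL=S FR=W RL=W RR=S
after cmd 4 (t=40): FL=S FR=W RL=W RR=S
after cmd 5 (t=43): FL=S FR=W RL=W RR=S
after cmd 6 (t=50): FL=W FR=S RL=S RR=W


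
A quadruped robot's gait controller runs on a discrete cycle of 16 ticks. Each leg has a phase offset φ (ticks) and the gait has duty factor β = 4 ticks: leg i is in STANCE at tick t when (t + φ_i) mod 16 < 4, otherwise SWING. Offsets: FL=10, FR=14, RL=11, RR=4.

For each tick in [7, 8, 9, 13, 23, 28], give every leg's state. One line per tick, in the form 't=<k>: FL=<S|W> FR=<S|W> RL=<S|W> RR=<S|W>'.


t=7: FL=S FR=W RL=S RR=W
t=8: FL=S FR=W RL=S RR=W
t=9: FL=S FR=W RL=W RR=W
t=13: FL=W FR=W RL=W RR=S
t=23: FL=S FR=W RL=S RR=W
t=28: FL=W FR=W RL=W RR=S

t=7: phase=(1,5,2,11) vs β=4 → FL=S FR=W RL=S RR=W
t=8: phase=(2,6,3,12) vs β=4 → FL=S FR=W RL=S RR=W
t=9: phase=(3,7,4,13) vs β=4 → FL=S FR=W RL=W RR=W
t=13: phase=(7,11,8,1) vs β=4 → FL=W FR=W RL=W RR=S
t=23: phase=(1,5,2,11) vs β=4 → FL=S FR=W RL=S RR=W
t=28: phase=(6,10,7,0) vs β=4 → FL=W FR=W RL=W RR=S


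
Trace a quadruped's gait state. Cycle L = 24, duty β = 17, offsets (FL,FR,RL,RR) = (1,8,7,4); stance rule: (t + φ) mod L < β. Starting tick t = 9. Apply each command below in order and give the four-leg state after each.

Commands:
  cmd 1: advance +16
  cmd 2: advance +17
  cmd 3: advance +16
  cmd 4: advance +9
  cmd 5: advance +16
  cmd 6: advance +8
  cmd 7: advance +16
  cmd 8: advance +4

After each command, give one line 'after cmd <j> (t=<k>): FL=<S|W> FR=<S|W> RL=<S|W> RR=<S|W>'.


after cmd 1 (t=25): FL=S FR=S RL=S RR=S
after cmd 2 (t=42): FL=W FR=S RL=S RR=W
after cmd 3 (t=58): FL=S FR=W RL=W RR=S
after cmd 4 (t=67): FL=W FR=S RL=S RR=W
after cmd 5 (t=83): FL=S FR=W RL=W RR=S
after cmd 6 (t=91): FL=W FR=S RL=S RR=W
after cmd 7 (t=107): FL=S FR=W RL=W RR=S
after cmd 8 (t=111): FL=S FR=W RL=W RR=W

start t=9: FL=S FR=W RL=S RR=S
cmd 1: advance +16 → t=25, phase=(2,9,8,5) → FL=S FR=S RL=S RR=S
cmd 2: advance +17 → t=42, phase=(19,2,1,22) → FL=W FR=S RL=S RR=W
cmd 3: advance +16 → t=58, phase=(11,18,17,14) → FL=S FR=W RL=W RR=S
cmd 4: advance +9 → t=67, phase=(20,3,2,23) → FL=W FR=S RL=S RR=W
cmd 5: advance +16 → t=83, phase=(12,19,18,15) → FL=S FR=W RL=W RR=S
cmd 6: advance +8 → t=91, phase=(20,3,2,23) → FL=W FR=S RL=S RR=W
cmd 7: advance +16 → t=107, phase=(12,19,18,15) → FL=S FR=W RL=W RR=S
cmd 8: advance +4 → t=111, phase=(16,23,22,19) → FL=S FR=W RL=W RR=W


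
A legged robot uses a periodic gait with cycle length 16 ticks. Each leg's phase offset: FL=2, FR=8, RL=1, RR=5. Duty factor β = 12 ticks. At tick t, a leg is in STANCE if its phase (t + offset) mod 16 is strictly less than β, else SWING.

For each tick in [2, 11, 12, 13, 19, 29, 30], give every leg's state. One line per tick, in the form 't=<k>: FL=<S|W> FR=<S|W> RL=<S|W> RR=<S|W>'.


t=2: FL=S FR=S RL=S RR=S
t=11: FL=W FR=S RL=W RR=S
t=12: FL=W FR=S RL=W RR=S
t=13: FL=W FR=S RL=W RR=S
t=19: FL=S FR=S RL=S RR=S
t=29: FL=W FR=S RL=W RR=S
t=30: FL=S FR=S RL=W RR=S

t=2: phase=(4,10,3,7) vs β=12 → FL=S FR=S RL=S RR=S
t=11: phase=(13,3,12,0) vs β=12 → FL=W FR=S RL=W RR=S
t=12: phase=(14,4,13,1) vs β=12 → FL=W FR=S RL=W RR=S
t=13: phase=(15,5,14,2) vs β=12 → FL=W FR=S RL=W RR=S
t=19: phase=(5,11,4,8) vs β=12 → FL=S FR=S RL=S RR=S
t=29: phase=(15,5,14,2) vs β=12 → FL=W FR=S RL=W RR=S
t=30: phase=(0,6,15,3) vs β=12 → FL=S FR=S RL=W RR=S


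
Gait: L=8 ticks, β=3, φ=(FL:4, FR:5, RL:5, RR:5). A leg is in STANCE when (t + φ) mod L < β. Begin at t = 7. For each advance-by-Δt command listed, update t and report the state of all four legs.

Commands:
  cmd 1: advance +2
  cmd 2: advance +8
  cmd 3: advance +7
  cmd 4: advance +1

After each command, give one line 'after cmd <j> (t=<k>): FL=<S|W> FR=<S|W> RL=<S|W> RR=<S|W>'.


start t=7: FL=W FR=W RL=W RR=W
cmd 1: advance +2 → t=9, phase=(5,6,6,6) → FL=W FR=W RL=W RR=W
cmd 2: advance +8 → t=17, phase=(5,6,6,6) → FL=W FR=W RL=W RR=W
cmd 3: advance +7 → t=24, phase=(4,5,5,5) → FL=W FR=W RL=W RR=W
cmd 4: advance +1 → t=25, phase=(5,6,6,6) → FL=W FR=W RL=W RR=W

after cmd 1 (t=9): FL=W FR=W RL=W RR=W
after cmd 2 (t=17): FL=W FR=W RL=W RR=W
after cmd 3 (t=24): FL=W FR=W RL=W RR=W
after cmd 4 (t=25): FL=W FR=W RL=W RR=W


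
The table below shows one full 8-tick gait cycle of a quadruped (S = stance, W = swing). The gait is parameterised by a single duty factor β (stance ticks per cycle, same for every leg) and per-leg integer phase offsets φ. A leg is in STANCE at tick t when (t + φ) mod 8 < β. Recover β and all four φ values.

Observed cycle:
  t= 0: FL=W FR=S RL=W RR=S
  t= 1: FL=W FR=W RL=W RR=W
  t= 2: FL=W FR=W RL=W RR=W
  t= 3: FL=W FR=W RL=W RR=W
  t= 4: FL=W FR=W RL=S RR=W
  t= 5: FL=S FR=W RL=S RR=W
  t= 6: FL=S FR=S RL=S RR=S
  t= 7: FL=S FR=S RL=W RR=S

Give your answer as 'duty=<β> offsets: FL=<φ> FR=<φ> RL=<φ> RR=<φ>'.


duty=3 offsets: FL=3 FR=2 RL=4 RR=2

duty β = stance ticks per leg = 3
FL: stance ticks = 3; W→S at t=5 → φ=3
FR: stance ticks = 3; W→S at t=6 → φ=2
RL: stance ticks = 3; W→S at t=4 → φ=4
RR: stance ticks = 3; W→S at t=6 → φ=2


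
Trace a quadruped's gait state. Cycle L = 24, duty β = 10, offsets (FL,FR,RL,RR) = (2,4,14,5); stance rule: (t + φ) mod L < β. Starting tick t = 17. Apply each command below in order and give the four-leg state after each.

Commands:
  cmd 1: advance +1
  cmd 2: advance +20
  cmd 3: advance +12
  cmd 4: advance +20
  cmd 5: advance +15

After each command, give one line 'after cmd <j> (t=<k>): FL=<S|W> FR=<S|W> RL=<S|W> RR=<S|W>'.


start t=17: FL=W FR=W RL=S RR=W
cmd 1: advance +1 → t=18, phase=(20,22,8,23) → FL=W FR=W RL=S RR=W
cmd 2: advance +20 → t=38, phase=(16,18,4,19) → FL=W FR=W RL=S RR=W
cmd 3: advance +12 → t=50, phase=(4,6,16,7) → FL=S FR=S RL=W RR=S
cmd 4: advance +20 → t=70, phase=(0,2,12,3) → FL=S FR=S RL=W RR=S
cmd 5: advance +15 → t=85, phase=(15,17,3,18) → FL=W FR=W RL=S RR=W

after cmd 1 (t=18): FL=W FR=W RL=S RR=W
after cmd 2 (t=38): FL=W FR=W RL=S RR=W
after cmd 3 (t=50): FL=S FR=S RL=W RR=S
after cmd 4 (t=70): FL=S FR=S RL=W RR=S
after cmd 5 (t=85): FL=W FR=W RL=S RR=W


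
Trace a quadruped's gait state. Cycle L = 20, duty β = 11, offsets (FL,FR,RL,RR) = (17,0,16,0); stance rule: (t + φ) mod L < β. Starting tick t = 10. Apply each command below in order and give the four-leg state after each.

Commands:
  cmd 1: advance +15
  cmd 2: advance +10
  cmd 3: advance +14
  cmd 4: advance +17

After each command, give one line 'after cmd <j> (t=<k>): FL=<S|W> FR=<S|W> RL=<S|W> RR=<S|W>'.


after cmd 1 (t=25): FL=S FR=S RL=S RR=S
after cmd 2 (t=35): FL=W FR=W RL=W RR=W
after cmd 3 (t=49): FL=S FR=S RL=S RR=S
after cmd 4 (t=66): FL=S FR=S RL=S RR=S

start t=10: FL=S FR=S RL=S RR=S
cmd 1: advance +15 → t=25, phase=(2,5,1,5) → FL=S FR=S RL=S RR=S
cmd 2: advance +10 → t=35, phase=(12,15,11,15) → FL=W FR=W RL=W RR=W
cmd 3: advance +14 → t=49, phase=(6,9,5,9) → FL=S FR=S RL=S RR=S
cmd 4: advance +17 → t=66, phase=(3,6,2,6) → FL=S FR=S RL=S RR=S


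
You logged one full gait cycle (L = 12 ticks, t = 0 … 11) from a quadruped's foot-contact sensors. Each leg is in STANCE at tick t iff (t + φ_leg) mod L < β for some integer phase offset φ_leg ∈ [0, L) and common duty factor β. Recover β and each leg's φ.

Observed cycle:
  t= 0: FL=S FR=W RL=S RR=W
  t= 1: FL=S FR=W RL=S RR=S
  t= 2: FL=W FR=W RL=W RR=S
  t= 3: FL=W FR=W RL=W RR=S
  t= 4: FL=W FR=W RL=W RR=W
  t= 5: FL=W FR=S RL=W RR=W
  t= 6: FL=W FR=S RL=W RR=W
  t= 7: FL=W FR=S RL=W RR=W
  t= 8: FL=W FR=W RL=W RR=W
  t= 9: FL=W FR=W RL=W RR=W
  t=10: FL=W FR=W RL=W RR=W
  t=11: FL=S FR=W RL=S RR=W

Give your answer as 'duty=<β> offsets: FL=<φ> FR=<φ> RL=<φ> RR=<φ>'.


duty β = stance ticks per leg = 3
FL: stance ticks = 3; W→S at t=11 → φ=1
FR: stance ticks = 3; W→S at t=5 → φ=7
RL: stance ticks = 3; W→S at t=11 → φ=1
RR: stance ticks = 3; W→S at t=1 → φ=11

duty=3 offsets: FL=1 FR=7 RL=1 RR=11


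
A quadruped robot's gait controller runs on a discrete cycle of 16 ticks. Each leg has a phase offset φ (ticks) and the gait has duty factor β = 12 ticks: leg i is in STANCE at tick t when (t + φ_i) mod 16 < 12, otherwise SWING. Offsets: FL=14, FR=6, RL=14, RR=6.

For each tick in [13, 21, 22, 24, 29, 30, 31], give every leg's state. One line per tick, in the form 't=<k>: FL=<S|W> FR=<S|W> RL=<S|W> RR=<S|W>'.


t=13: phase=(11,3,11,3) vs β=12 → FL=S FR=S RL=S RR=S
t=21: phase=(3,11,3,11) vs β=12 → FL=S FR=S RL=S RR=S
t=22: phase=(4,12,4,12) vs β=12 → FL=S FR=W RL=S RR=W
t=24: phase=(6,14,6,14) vs β=12 → FL=S FR=W RL=S RR=W
t=29: phase=(11,3,11,3) vs β=12 → FL=S FR=S RL=S RR=S
t=30: phase=(12,4,12,4) vs β=12 → FL=W FR=S RL=W RR=S
t=31: phase=(13,5,13,5) vs β=12 → FL=W FR=S RL=W RR=S

t=13: FL=S FR=S RL=S RR=S
t=21: FL=S FR=S RL=S RR=S
t=22: FL=S FR=W RL=S RR=W
t=24: FL=S FR=W RL=S RR=W
t=29: FL=S FR=S RL=S RR=S
t=30: FL=W FR=S RL=W RR=S
t=31: FL=W FR=S RL=W RR=S


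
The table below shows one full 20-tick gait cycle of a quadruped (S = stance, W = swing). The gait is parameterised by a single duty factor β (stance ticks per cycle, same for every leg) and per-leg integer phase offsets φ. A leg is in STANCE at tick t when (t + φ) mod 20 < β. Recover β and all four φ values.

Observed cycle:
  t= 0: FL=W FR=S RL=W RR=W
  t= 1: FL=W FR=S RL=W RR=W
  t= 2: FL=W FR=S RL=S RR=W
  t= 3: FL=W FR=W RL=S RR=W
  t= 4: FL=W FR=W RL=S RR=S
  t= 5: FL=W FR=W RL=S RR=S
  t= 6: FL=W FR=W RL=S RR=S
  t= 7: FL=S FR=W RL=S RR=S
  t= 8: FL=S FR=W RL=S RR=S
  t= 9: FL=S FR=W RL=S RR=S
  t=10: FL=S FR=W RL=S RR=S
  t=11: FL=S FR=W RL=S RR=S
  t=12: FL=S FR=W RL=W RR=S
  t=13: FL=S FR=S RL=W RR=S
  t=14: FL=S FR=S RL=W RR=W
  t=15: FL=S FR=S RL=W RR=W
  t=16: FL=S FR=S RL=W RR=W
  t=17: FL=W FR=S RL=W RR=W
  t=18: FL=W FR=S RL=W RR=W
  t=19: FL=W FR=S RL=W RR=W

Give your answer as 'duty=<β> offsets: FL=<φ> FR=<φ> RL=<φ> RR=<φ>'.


duty=10 offsets: FL=13 FR=7 RL=18 RR=16

duty β = stance ticks per leg = 10
FL: stance ticks = 10; W→S at t=7 → φ=13
FR: stance ticks = 10; W→S at t=13 → φ=7
RL: stance ticks = 10; W→S at t=2 → φ=18
RR: stance ticks = 10; W→S at t=4 → φ=16


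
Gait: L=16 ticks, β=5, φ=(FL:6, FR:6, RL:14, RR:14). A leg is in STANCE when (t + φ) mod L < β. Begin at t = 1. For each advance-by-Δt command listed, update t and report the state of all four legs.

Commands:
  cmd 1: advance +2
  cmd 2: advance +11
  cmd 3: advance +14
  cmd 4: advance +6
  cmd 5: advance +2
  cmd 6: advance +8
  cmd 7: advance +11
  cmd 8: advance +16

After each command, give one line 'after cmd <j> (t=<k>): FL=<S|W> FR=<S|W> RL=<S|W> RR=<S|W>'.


after cmd 1 (t=3): FL=W FR=W RL=S RR=S
after cmd 2 (t=14): FL=S FR=S RL=W RR=W
after cmd 3 (t=28): FL=S FR=S RL=W RR=W
after cmd 4 (t=34): FL=W FR=W RL=S RR=S
after cmd 5 (t=36): FL=W FR=W RL=S RR=S
after cmd 6 (t=44): FL=S FR=S RL=W RR=W
after cmd 7 (t=55): FL=W FR=W RL=W RR=W
after cmd 8 (t=71): FL=W FR=W RL=W RR=W

start t=1: FL=W FR=W RL=W RR=W
cmd 1: advance +2 → t=3, phase=(9,9,1,1) → FL=W FR=W RL=S RR=S
cmd 2: advance +11 → t=14, phase=(4,4,12,12) → FL=S FR=S RL=W RR=W
cmd 3: advance +14 → t=28, phase=(2,2,10,10) → FL=S FR=S RL=W RR=W
cmd 4: advance +6 → t=34, phase=(8,8,0,0) → FL=W FR=W RL=S RR=S
cmd 5: advance +2 → t=36, phase=(10,10,2,2) → FL=W FR=W RL=S RR=S
cmd 6: advance +8 → t=44, phase=(2,2,10,10) → FL=S FR=S RL=W RR=W
cmd 7: advance +11 → t=55, phase=(13,13,5,5) → FL=W FR=W RL=W RR=W
cmd 8: advance +16 → t=71, phase=(13,13,5,5) → FL=W FR=W RL=W RR=W


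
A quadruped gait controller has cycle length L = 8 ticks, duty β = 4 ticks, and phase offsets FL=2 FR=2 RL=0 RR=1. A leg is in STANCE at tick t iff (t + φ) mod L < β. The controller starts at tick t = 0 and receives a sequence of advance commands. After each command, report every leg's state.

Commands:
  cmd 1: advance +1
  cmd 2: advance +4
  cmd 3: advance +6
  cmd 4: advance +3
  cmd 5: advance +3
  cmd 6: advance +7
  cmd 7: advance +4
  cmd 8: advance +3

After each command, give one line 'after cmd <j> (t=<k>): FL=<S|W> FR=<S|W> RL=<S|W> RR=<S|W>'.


start t=0: FL=S FR=S RL=S RR=S
cmd 1: advance +1 → t=1, phase=(3,3,1,2) → FL=S FR=S RL=S RR=S
cmd 2: advance +4 → t=5, phase=(7,7,5,6) → FL=W FR=W RL=W RR=W
cmd 3: advance +6 → t=11, phase=(5,5,3,4) → FL=W FR=W RL=S RR=W
cmd 4: advance +3 → t=14, phase=(0,0,6,7) → FL=S FR=S RL=W RR=W
cmd 5: advance +3 → t=17, phase=(3,3,1,2) → FL=S FR=S RL=S RR=S
cmd 6: advance +7 → t=24, phase=(2,2,0,1) → FL=S FR=S RL=S RR=S
cmd 7: advance +4 → t=28, phase=(6,6,4,5) → FL=W FR=W RL=W RR=W
cmd 8: advance +3 → t=31, phase=(1,1,7,0) → FL=S FR=S RL=W RR=S

after cmd 1 (t=1): FL=S FR=S RL=S RR=S
after cmd 2 (t=5): FL=W FR=W RL=W RR=W
after cmd 3 (t=11): FL=W FR=W RL=S RR=W
after cmd 4 (t=14): FL=S FR=S RL=W RR=W
after cmd 5 (t=17): FL=S FR=S RL=S RR=S
after cmd 6 (t=24): FL=S FR=S RL=S RR=S
after cmd 7 (t=28): FL=W FR=W RL=W RR=W
after cmd 8 (t=31): FL=S FR=S RL=W RR=S


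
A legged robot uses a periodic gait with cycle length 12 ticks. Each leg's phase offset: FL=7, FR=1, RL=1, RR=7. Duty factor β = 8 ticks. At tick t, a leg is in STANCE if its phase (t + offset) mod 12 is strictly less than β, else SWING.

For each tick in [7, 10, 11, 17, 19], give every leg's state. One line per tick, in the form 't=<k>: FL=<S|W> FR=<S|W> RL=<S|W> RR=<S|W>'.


t=7: FL=S FR=W RL=W RR=S
t=10: FL=S FR=W RL=W RR=S
t=11: FL=S FR=S RL=S RR=S
t=17: FL=S FR=S RL=S RR=S
t=19: FL=S FR=W RL=W RR=S

t=7: phase=(2,8,8,2) vs β=8 → FL=S FR=W RL=W RR=S
t=10: phase=(5,11,11,5) vs β=8 → FL=S FR=W RL=W RR=S
t=11: phase=(6,0,0,6) vs β=8 → FL=S FR=S RL=S RR=S
t=17: phase=(0,6,6,0) vs β=8 → FL=S FR=S RL=S RR=S
t=19: phase=(2,8,8,2) vs β=8 → FL=S FR=W RL=W RR=S


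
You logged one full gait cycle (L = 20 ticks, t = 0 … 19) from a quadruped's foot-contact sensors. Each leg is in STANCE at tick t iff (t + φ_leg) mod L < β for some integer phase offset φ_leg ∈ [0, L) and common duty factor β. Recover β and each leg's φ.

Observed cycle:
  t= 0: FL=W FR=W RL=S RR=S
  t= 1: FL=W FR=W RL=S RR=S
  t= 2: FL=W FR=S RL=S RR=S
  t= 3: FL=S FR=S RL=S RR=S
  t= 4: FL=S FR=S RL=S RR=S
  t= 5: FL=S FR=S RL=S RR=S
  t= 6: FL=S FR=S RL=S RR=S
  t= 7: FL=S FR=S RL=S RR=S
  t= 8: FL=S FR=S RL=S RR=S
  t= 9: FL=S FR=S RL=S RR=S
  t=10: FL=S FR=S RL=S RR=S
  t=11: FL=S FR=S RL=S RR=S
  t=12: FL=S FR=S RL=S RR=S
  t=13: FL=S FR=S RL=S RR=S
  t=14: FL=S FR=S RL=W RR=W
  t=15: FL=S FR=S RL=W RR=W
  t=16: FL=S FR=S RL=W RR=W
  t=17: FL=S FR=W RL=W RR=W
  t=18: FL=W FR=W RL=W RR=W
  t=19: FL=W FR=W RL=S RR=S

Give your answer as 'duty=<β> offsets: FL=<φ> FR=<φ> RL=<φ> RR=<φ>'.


duty β = stance ticks per leg = 15
FL: stance ticks = 15; W→S at t=3 → φ=17
FR: stance ticks = 15; W→S at t=2 → φ=18
RL: stance ticks = 15; W→S at t=19 → φ=1
RR: stance ticks = 15; W→S at t=19 → φ=1

duty=15 offsets: FL=17 FR=18 RL=1 RR=1


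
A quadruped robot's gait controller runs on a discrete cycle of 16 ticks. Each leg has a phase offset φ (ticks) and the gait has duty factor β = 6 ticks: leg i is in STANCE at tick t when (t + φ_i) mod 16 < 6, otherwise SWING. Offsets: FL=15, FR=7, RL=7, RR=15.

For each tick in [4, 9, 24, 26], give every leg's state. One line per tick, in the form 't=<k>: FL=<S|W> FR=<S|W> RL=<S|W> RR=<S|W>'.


t=4: FL=S FR=W RL=W RR=S
t=9: FL=W FR=S RL=S RR=W
t=24: FL=W FR=W RL=W RR=W
t=26: FL=W FR=S RL=S RR=W

t=4: phase=(3,11,11,3) vs β=6 → FL=S FR=W RL=W RR=S
t=9: phase=(8,0,0,8) vs β=6 → FL=W FR=S RL=S RR=W
t=24: phase=(7,15,15,7) vs β=6 → FL=W FR=W RL=W RR=W
t=26: phase=(9,1,1,9) vs β=6 → FL=W FR=S RL=S RR=W


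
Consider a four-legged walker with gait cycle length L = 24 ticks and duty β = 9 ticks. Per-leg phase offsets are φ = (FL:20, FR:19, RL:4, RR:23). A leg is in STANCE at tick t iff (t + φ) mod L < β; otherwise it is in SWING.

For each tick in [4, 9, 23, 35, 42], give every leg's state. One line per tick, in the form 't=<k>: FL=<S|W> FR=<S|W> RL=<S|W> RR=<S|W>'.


t=4: FL=S FR=W RL=S RR=S
t=9: FL=S FR=S RL=W RR=S
t=23: FL=W FR=W RL=S RR=W
t=35: FL=S FR=S RL=W RR=W
t=42: FL=W FR=W RL=W RR=W

t=4: phase=(0,23,8,3) vs β=9 → FL=S FR=W RL=S RR=S
t=9: phase=(5,4,13,8) vs β=9 → FL=S FR=S RL=W RR=S
t=23: phase=(19,18,3,22) vs β=9 → FL=W FR=W RL=S RR=W
t=35: phase=(7,6,15,10) vs β=9 → FL=S FR=S RL=W RR=W
t=42: phase=(14,13,22,17) vs β=9 → FL=W FR=W RL=W RR=W


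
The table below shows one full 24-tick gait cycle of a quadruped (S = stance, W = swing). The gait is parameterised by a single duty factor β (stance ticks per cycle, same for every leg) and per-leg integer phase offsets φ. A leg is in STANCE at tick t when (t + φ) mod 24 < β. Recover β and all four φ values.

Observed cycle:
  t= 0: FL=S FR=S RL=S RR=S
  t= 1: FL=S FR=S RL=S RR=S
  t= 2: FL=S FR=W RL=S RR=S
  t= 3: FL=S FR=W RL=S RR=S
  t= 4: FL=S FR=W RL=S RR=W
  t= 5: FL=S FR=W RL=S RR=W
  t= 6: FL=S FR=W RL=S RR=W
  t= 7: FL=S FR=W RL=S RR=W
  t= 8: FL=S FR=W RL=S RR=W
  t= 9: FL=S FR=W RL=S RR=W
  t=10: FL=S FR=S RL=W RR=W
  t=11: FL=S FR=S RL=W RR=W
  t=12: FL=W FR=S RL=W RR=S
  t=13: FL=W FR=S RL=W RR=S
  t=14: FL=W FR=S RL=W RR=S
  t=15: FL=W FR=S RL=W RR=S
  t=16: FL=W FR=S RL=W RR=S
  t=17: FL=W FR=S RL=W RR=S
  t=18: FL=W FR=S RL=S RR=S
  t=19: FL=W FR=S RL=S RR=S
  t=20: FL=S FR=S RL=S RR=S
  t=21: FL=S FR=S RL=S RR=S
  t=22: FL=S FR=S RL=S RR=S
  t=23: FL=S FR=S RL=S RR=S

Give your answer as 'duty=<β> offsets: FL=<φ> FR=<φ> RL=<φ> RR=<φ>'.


duty β = stance ticks per leg = 16
FL: stance ticks = 16; W→S at t=20 → φ=4
FR: stance ticks = 16; W→S at t=10 → φ=14
RL: stance ticks = 16; W→S at t=18 → φ=6
RR: stance ticks = 16; W→S at t=12 → φ=12

duty=16 offsets: FL=4 FR=14 RL=6 RR=12


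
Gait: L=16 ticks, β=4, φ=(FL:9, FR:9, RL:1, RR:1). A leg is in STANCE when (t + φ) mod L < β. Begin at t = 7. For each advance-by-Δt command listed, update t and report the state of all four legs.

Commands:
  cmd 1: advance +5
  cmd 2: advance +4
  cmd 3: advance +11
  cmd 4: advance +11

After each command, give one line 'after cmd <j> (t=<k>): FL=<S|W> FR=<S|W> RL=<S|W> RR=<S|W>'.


start t=7: FL=S FR=S RL=W RR=W
cmd 1: advance +5 → t=12, phase=(5,5,13,13) → FL=W FR=W RL=W RR=W
cmd 2: advance +4 → t=16, phase=(9,9,1,1) → FL=W FR=W RL=S RR=S
cmd 3: advance +11 → t=27, phase=(4,4,12,12) → FL=W FR=W RL=W RR=W
cmd 4: advance +11 → t=38, phase=(15,15,7,7) → FL=W FR=W RL=W RR=W

after cmd 1 (t=12): FL=W FR=W RL=W RR=W
after cmd 2 (t=16): FL=W FR=W RL=S RR=S
after cmd 3 (t=27): FL=W FR=W RL=W RR=W
after cmd 4 (t=38): FL=W FR=W RL=W RR=W


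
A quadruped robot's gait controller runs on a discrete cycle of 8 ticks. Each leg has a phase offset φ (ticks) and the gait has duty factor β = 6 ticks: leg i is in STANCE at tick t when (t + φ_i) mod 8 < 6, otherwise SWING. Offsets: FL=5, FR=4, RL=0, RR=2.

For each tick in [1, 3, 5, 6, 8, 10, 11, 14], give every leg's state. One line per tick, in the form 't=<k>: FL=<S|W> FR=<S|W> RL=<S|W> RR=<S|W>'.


t=1: FL=W FR=S RL=S RR=S
t=3: FL=S FR=W RL=S RR=S
t=5: FL=S FR=S RL=S RR=W
t=6: FL=S FR=S RL=W RR=S
t=8: FL=S FR=S RL=S RR=S
t=10: FL=W FR=W RL=S RR=S
t=11: FL=S FR=W RL=S RR=S
t=14: FL=S FR=S RL=W RR=S

t=1: phase=(6,5,1,3) vs β=6 → FL=W FR=S RL=S RR=S
t=3: phase=(0,7,3,5) vs β=6 → FL=S FR=W RL=S RR=S
t=5: phase=(2,1,5,7) vs β=6 → FL=S FR=S RL=S RR=W
t=6: phase=(3,2,6,0) vs β=6 → FL=S FR=S RL=W RR=S
t=8: phase=(5,4,0,2) vs β=6 → FL=S FR=S RL=S RR=S
t=10: phase=(7,6,2,4) vs β=6 → FL=W FR=W RL=S RR=S
t=11: phase=(0,7,3,5) vs β=6 → FL=S FR=W RL=S RR=S
t=14: phase=(3,2,6,0) vs β=6 → FL=S FR=S RL=W RR=S


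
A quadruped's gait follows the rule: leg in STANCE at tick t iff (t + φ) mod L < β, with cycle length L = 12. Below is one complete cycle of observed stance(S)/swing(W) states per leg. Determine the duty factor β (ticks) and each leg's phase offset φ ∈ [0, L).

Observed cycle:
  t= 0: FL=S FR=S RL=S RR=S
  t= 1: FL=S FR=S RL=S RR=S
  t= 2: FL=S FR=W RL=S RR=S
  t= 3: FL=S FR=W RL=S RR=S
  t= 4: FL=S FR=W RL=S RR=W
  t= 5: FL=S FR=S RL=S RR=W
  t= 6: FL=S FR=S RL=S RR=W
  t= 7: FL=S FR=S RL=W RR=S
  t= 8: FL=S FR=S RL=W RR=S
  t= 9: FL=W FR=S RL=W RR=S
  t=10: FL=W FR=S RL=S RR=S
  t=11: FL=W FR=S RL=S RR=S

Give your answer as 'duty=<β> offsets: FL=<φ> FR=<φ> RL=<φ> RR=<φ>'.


duty=9 offsets: FL=0 FR=7 RL=2 RR=5

duty β = stance ticks per leg = 9
FL: stance ticks = 9; W→S at t=0 → φ=0
FR: stance ticks = 9; W→S at t=5 → φ=7
RL: stance ticks = 9; W→S at t=10 → φ=2
RR: stance ticks = 9; W→S at t=7 → φ=5


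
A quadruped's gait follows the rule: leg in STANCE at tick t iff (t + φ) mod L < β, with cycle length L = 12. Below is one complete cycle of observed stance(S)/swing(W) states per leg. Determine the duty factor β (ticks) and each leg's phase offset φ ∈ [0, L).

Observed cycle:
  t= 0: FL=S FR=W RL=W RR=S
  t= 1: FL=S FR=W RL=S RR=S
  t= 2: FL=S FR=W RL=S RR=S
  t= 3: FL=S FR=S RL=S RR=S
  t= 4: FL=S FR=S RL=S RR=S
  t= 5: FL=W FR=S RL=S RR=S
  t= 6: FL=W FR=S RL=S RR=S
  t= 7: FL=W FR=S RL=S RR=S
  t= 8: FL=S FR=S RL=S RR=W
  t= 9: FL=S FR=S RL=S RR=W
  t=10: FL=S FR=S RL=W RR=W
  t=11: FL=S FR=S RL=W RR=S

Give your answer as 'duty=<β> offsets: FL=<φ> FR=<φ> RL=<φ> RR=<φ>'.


duty β = stance ticks per leg = 9
FL: stance ticks = 9; W→S at t=8 → φ=4
FR: stance ticks = 9; W→S at t=3 → φ=9
RL: stance ticks = 9; W→S at t=1 → φ=11
RR: stance ticks = 9; W→S at t=11 → φ=1

duty=9 offsets: FL=4 FR=9 RL=11 RR=1


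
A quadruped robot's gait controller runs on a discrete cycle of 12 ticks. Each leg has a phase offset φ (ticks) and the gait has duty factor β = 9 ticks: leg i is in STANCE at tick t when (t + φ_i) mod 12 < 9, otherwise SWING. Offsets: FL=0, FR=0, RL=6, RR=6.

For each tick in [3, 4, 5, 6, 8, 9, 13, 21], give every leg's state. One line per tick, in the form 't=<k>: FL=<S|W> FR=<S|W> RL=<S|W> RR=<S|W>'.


t=3: FL=S FR=S RL=W RR=W
t=4: FL=S FR=S RL=W RR=W
t=5: FL=S FR=S RL=W RR=W
t=6: FL=S FR=S RL=S RR=S
t=8: FL=S FR=S RL=S RR=S
t=9: FL=W FR=W RL=S RR=S
t=13: FL=S FR=S RL=S RR=S
t=21: FL=W FR=W RL=S RR=S

t=3: phase=(3,3,9,9) vs β=9 → FL=S FR=S RL=W RR=W
t=4: phase=(4,4,10,10) vs β=9 → FL=S FR=S RL=W RR=W
t=5: phase=(5,5,11,11) vs β=9 → FL=S FR=S RL=W RR=W
t=6: phase=(6,6,0,0) vs β=9 → FL=S FR=S RL=S RR=S
t=8: phase=(8,8,2,2) vs β=9 → FL=S FR=S RL=S RR=S
t=9: phase=(9,9,3,3) vs β=9 → FL=W FR=W RL=S RR=S
t=13: phase=(1,1,7,7) vs β=9 → FL=S FR=S RL=S RR=S
t=21: phase=(9,9,3,3) vs β=9 → FL=W FR=W RL=S RR=S


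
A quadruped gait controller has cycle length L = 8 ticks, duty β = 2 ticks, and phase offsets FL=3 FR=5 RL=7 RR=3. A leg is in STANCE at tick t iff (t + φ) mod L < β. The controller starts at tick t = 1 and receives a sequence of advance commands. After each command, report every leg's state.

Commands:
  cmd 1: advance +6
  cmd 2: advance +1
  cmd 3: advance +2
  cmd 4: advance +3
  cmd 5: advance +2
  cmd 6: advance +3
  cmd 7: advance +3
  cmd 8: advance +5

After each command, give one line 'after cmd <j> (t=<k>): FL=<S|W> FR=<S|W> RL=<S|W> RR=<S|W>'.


after cmd 1 (t=7): FL=W FR=W RL=W RR=W
after cmd 2 (t=8): FL=W FR=W RL=W RR=W
after cmd 3 (t=10): FL=W FR=W RL=S RR=W
after cmd 4 (t=13): FL=S FR=W RL=W RR=S
after cmd 5 (t=15): FL=W FR=W RL=W RR=W
after cmd 6 (t=18): FL=W FR=W RL=S RR=W
after cmd 7 (t=21): FL=S FR=W RL=W RR=S
after cmd 8 (t=26): FL=W FR=W RL=S RR=W

start t=1: FL=W FR=W RL=S RR=W
cmd 1: advance +6 → t=7, phase=(2,4,6,2) → FL=W FR=W RL=W RR=W
cmd 2: advance +1 → t=8, phase=(3,5,7,3) → FL=W FR=W RL=W RR=W
cmd 3: advance +2 → t=10, phase=(5,7,1,5) → FL=W FR=W RL=S RR=W
cmd 4: advance +3 → t=13, phase=(0,2,4,0) → FL=S FR=W RL=W RR=S
cmd 5: advance +2 → t=15, phase=(2,4,6,2) → FL=W FR=W RL=W RR=W
cmd 6: advance +3 → t=18, phase=(5,7,1,5) → FL=W FR=W RL=S RR=W
cmd 7: advance +3 → t=21, phase=(0,2,4,0) → FL=S FR=W RL=W RR=S
cmd 8: advance +5 → t=26, phase=(5,7,1,5) → FL=W FR=W RL=S RR=W


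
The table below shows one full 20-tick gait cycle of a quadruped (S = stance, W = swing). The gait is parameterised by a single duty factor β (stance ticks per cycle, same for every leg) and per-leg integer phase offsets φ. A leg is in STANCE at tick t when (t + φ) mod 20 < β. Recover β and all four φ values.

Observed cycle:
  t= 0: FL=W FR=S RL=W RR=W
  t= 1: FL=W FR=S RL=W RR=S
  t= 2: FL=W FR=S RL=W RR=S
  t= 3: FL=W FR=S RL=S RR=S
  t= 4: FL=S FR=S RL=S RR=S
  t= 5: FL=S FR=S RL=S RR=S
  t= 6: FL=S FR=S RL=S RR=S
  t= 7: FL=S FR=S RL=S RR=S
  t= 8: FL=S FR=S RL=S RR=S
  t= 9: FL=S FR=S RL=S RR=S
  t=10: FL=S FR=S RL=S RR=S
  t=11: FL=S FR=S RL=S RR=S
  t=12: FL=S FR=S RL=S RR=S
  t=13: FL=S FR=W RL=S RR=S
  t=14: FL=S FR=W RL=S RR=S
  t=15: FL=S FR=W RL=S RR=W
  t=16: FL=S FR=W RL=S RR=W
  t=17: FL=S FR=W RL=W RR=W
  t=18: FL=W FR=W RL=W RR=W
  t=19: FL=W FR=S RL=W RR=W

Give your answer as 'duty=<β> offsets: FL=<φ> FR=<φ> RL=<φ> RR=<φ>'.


duty=14 offsets: FL=16 FR=1 RL=17 RR=19

duty β = stance ticks per leg = 14
FL: stance ticks = 14; W→S at t=4 → φ=16
FR: stance ticks = 14; W→S at t=19 → φ=1
RL: stance ticks = 14; W→S at t=3 → φ=17
RR: stance ticks = 14; W→S at t=1 → φ=19


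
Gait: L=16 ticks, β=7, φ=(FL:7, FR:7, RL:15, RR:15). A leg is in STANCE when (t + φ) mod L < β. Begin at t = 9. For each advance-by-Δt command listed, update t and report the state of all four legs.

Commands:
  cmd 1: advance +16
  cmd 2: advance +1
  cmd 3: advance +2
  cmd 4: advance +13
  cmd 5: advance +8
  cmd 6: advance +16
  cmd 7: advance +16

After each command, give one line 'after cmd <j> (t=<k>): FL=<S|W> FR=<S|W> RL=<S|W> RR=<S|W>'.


after cmd 1 (t=25): FL=S FR=S RL=W RR=W
after cmd 2 (t=26): FL=S FR=S RL=W RR=W
after cmd 3 (t=28): FL=S FR=S RL=W RR=W
after cmd 4 (t=41): FL=S FR=S RL=W RR=W
after cmd 5 (t=49): FL=W FR=W RL=S RR=S
after cmd 6 (t=65): FL=W FR=W RL=S RR=S
after cmd 7 (t=81): FL=W FR=W RL=S RR=S

start t=9: FL=S FR=S RL=W RR=W
cmd 1: advance +16 → t=25, phase=(0,0,8,8) → FL=S FR=S RL=W RR=W
cmd 2: advance +1 → t=26, phase=(1,1,9,9) → FL=S FR=S RL=W RR=W
cmd 3: advance +2 → t=28, phase=(3,3,11,11) → FL=S FR=S RL=W RR=W
cmd 4: advance +13 → t=41, phase=(0,0,8,8) → FL=S FR=S RL=W RR=W
cmd 5: advance +8 → t=49, phase=(8,8,0,0) → FL=W FR=W RL=S RR=S
cmd 6: advance +16 → t=65, phase=(8,8,0,0) → FL=W FR=W RL=S RR=S
cmd 7: advance +16 → t=81, phase=(8,8,0,0) → FL=W FR=W RL=S RR=S


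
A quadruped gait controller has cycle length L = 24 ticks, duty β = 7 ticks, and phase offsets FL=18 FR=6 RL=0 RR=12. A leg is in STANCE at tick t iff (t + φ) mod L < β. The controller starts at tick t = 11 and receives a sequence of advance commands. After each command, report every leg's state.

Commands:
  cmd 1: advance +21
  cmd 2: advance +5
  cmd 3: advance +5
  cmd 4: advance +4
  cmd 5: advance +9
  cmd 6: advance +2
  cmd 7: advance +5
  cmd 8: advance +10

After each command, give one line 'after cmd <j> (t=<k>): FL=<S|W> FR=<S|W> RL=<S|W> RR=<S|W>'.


after cmd 1 (t=32): FL=S FR=W RL=W RR=W
after cmd 2 (t=37): FL=W FR=W RL=W RR=S
after cmd 3 (t=42): FL=W FR=S RL=W RR=S
after cmd 4 (t=46): FL=W FR=S RL=W RR=W
after cmd 5 (t=55): FL=S FR=W RL=W RR=W
after cmd 6 (t=57): FL=S FR=W RL=W RR=W
after cmd 7 (t=62): FL=W FR=W RL=W RR=S
after cmd 8 (t=72): FL=W FR=S RL=S RR=W

start t=11: FL=S FR=W RL=W RR=W
cmd 1: advance +21 → t=32, phase=(2,14,8,20) → FL=S FR=W RL=W RR=W
cmd 2: advance +5 → t=37, phase=(7,19,13,1) → FL=W FR=W RL=W RR=S
cmd 3: advance +5 → t=42, phase=(12,0,18,6) → FL=W FR=S RL=W RR=S
cmd 4: advance +4 → t=46, phase=(16,4,22,10) → FL=W FR=S RL=W RR=W
cmd 5: advance +9 → t=55, phase=(1,13,7,19) → FL=S FR=W RL=W RR=W
cmd 6: advance +2 → t=57, phase=(3,15,9,21) → FL=S FR=W RL=W RR=W
cmd 7: advance +5 → t=62, phase=(8,20,14,2) → FL=W FR=W RL=W RR=S
cmd 8: advance +10 → t=72, phase=(18,6,0,12) → FL=W FR=S RL=S RR=W


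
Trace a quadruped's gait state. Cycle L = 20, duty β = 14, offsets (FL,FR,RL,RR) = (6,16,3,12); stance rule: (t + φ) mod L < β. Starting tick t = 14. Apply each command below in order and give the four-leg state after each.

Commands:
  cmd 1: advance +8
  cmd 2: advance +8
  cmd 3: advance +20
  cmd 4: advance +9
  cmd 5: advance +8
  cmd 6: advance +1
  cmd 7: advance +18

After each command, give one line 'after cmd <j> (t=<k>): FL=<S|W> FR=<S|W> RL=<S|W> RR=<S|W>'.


start t=14: FL=S FR=S RL=W RR=S
cmd 1: advance +8 → t=22, phase=(8,18,5,14) → FL=S FR=W RL=S RR=W
cmd 2: advance +8 → t=30, phase=(16,6,13,2) → FL=W FR=S RL=S RR=S
cmd 3: advance +20 → t=50, phase=(16,6,13,2) → FL=W FR=S RL=S RR=S
cmd 4: advance +9 → t=59, phase=(5,15,2,11) → FL=S FR=W RL=S RR=S
cmd 5: advance +8 → t=67, phase=(13,3,10,19) → FL=S FR=S RL=S RR=W
cmd 6: advance +1 → t=68, phase=(14,4,11,0) → FL=W FR=S RL=S RR=S
cmd 7: advance +18 → t=86, phase=(12,2,9,18) → FL=S FR=S RL=S RR=W

after cmd 1 (t=22): FL=S FR=W RL=S RR=W
after cmd 2 (t=30): FL=W FR=S RL=S RR=S
after cmd 3 (t=50): FL=W FR=S RL=S RR=S
after cmd 4 (t=59): FL=S FR=W RL=S RR=S
after cmd 5 (t=67): FL=S FR=S RL=S RR=W
after cmd 6 (t=68): FL=W FR=S RL=S RR=S
after cmd 7 (t=86): FL=S FR=S RL=S RR=W


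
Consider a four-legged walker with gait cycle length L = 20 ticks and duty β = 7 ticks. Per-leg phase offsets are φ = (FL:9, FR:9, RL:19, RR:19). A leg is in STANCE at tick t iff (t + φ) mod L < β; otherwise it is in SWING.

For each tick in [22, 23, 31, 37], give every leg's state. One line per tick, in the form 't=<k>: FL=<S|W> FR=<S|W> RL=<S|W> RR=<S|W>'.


t=22: FL=W FR=W RL=S RR=S
t=23: FL=W FR=W RL=S RR=S
t=31: FL=S FR=S RL=W RR=W
t=37: FL=S FR=S RL=W RR=W

t=22: phase=(11,11,1,1) vs β=7 → FL=W FR=W RL=S RR=S
t=23: phase=(12,12,2,2) vs β=7 → FL=W FR=W RL=S RR=S
t=31: phase=(0,0,10,10) vs β=7 → FL=S FR=S RL=W RR=W
t=37: phase=(6,6,16,16) vs β=7 → FL=S FR=S RL=W RR=W


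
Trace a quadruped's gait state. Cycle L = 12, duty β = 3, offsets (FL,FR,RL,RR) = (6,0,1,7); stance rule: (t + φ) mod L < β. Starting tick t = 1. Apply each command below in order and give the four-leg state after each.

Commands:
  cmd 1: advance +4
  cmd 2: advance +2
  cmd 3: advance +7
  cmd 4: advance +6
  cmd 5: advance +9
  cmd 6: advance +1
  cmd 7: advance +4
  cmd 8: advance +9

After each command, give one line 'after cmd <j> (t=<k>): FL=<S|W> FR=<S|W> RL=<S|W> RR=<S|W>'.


after cmd 1 (t=5): FL=W FR=W RL=W RR=S
after cmd 2 (t=7): FL=S FR=W RL=W RR=S
after cmd 3 (t=14): FL=W FR=S RL=W RR=W
after cmd 4 (t=20): FL=S FR=W RL=W RR=W
after cmd 5 (t=29): FL=W FR=W RL=W RR=S
after cmd 6 (t=30): FL=S FR=W RL=W RR=S
after cmd 7 (t=34): FL=W FR=W RL=W RR=W
after cmd 8 (t=43): FL=S FR=W RL=W RR=S

start t=1: FL=W FR=S RL=S RR=W
cmd 1: advance +4 → t=5, phase=(11,5,6,0) → FL=W FR=W RL=W RR=S
cmd 2: advance +2 → t=7, phase=(1,7,8,2) → FL=S FR=W RL=W RR=S
cmd 3: advance +7 → t=14, phase=(8,2,3,9) → FL=W FR=S RL=W RR=W
cmd 4: advance +6 → t=20, phase=(2,8,9,3) → FL=S FR=W RL=W RR=W
cmd 5: advance +9 → t=29, phase=(11,5,6,0) → FL=W FR=W RL=W RR=S
cmd 6: advance +1 → t=30, phase=(0,6,7,1) → FL=S FR=W RL=W RR=S
cmd 7: advance +4 → t=34, phase=(4,10,11,5) → FL=W FR=W RL=W RR=W
cmd 8: advance +9 → t=43, phase=(1,7,8,2) → FL=S FR=W RL=W RR=S


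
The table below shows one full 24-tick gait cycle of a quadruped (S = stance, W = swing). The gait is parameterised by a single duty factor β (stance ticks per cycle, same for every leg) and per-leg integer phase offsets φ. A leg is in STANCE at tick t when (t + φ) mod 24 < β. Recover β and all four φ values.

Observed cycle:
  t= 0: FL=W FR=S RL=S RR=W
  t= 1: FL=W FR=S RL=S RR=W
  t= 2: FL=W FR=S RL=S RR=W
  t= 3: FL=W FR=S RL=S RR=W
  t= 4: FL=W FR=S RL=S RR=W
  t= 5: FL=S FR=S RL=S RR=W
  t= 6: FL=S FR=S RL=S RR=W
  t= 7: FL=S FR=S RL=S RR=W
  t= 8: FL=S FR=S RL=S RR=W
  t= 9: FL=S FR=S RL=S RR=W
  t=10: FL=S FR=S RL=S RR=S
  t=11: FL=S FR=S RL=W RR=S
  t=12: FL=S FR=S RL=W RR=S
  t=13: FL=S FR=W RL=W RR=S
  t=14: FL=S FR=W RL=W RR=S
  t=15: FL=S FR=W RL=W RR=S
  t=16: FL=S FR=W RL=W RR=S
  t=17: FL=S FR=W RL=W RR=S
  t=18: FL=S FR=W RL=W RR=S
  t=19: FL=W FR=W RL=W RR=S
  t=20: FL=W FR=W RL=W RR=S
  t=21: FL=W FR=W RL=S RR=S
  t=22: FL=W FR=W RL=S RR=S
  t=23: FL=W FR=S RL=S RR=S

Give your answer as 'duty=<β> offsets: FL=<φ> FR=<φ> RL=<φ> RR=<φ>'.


duty=14 offsets: FL=19 FR=1 RL=3 RR=14

duty β = stance ticks per leg = 14
FL: stance ticks = 14; W→S at t=5 → φ=19
FR: stance ticks = 14; W→S at t=23 → φ=1
RL: stance ticks = 14; W→S at t=21 → φ=3
RR: stance ticks = 14; W→S at t=10 → φ=14


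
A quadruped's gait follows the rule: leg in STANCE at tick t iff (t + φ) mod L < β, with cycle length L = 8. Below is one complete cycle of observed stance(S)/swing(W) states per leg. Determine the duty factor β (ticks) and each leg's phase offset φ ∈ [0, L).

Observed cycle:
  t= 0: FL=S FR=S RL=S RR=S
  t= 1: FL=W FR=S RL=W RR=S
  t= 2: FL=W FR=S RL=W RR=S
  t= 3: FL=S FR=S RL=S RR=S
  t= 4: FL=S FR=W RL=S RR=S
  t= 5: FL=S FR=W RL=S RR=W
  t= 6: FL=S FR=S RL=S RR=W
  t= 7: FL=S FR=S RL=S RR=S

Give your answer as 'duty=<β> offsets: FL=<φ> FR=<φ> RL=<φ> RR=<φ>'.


duty β = stance ticks per leg = 6
FL: stance ticks = 6; W→S at t=3 → φ=5
FR: stance ticks = 6; W→S at t=6 → φ=2
RL: stance ticks = 6; W→S at t=3 → φ=5
RR: stance ticks = 6; W→S at t=7 → φ=1

duty=6 offsets: FL=5 FR=2 RL=5 RR=1


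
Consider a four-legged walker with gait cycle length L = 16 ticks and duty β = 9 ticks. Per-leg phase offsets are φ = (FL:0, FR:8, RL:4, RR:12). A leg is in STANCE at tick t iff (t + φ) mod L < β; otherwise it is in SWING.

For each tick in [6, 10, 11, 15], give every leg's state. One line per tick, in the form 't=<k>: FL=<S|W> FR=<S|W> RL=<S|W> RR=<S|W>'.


t=6: FL=S FR=W RL=W RR=S
t=10: FL=W FR=S RL=W RR=S
t=11: FL=W FR=S RL=W RR=S
t=15: FL=W FR=S RL=S RR=W

t=6: phase=(6,14,10,2) vs β=9 → FL=S FR=W RL=W RR=S
t=10: phase=(10,2,14,6) vs β=9 → FL=W FR=S RL=W RR=S
t=11: phase=(11,3,15,7) vs β=9 → FL=W FR=S RL=W RR=S
t=15: phase=(15,7,3,11) vs β=9 → FL=W FR=S RL=S RR=W
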